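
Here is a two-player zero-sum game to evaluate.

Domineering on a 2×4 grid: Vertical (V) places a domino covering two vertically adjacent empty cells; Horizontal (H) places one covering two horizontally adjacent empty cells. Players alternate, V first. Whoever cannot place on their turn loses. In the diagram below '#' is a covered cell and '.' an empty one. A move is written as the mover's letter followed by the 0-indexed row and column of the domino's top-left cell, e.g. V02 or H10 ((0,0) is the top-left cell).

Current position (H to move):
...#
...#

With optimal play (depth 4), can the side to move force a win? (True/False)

H winning at [...#/...#]: True

p1 H@[...#/...#]: H00[##.#/...#]+1* H01[.###/...#]+1 H10[...#/##.#]+1 H11[...#/.###]+1
p2 V@[##.#/...#]: V02[####/..##]-1*
p3 H@[####/..##]: H10[####/####]+1*
p4 V@[####/####] terminal -1; root [...#/...#] d4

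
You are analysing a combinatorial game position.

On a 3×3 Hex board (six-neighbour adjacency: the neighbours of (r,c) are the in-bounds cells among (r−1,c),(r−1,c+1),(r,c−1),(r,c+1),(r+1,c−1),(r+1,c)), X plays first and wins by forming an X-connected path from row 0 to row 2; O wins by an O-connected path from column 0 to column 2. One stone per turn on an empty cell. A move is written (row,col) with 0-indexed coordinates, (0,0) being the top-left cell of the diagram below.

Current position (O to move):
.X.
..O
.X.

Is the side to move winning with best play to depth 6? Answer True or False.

O winning at [.X./..O/.X.]: True

p1 O@[.X./..O/.X.]: (0,0)[OX./..O/.X.]-1 (0,2)[.XO/..O/.X.]-1 (1,0)[.X./O.O/.X.]-1 (1,1)[.X./.OO/.X.]+1* (2,0)[.X./..O/OX.]-1 (2,2)[.X./..O/.XO]-1
p2 X@[.X./.OO/.X.]: (0,0)[XX./.OO/.X.]-1* (0,2)[.XX/.OO/.X.]-1 (1,0)[.X./XOO/.X.]-1 (2,0)[.X./.OO/XX.]-1 (2,2)[.X./.OO/.XX]-1
p3 O@[XX./.OO/.X.]: (0,2)[XXO/.OO/.X.]+1* (1,0)[XX./OOO/.X.]+1 (2,0)[XX./.OO/OX.]+1 (2,2)[XX./.OO/.XO]+1
p4 X@[XXO/.OO/.X.]: (1,0)[XXO/XOO/.X.]-1* (2,0)[XXO/.OO/XX.]-1 (2,2)[XXO/.OO/.XX]-1
p5 O@[XXO/XOO/.X.]: (2,0)[XXO/XOO/OX.]+1* (2,2)[XXO/XOO/.XO]-1
p6 X@[XXO/XOO/OX.] terminal -1; root [.X./..O/.X.] d6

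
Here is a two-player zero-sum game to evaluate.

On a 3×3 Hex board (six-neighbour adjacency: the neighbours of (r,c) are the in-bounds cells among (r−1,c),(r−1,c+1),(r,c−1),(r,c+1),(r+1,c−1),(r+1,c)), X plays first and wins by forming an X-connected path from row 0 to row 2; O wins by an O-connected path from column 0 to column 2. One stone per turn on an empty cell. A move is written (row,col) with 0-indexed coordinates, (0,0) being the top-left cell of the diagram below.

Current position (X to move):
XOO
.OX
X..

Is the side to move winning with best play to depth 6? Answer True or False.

X winning at [XOO/.OX/X..]: True

[XOO/.OX/X..] X move#1: (1,0):+1/XOO/XOX/X..*, (2,1):-1/XOO/.OX/XX., (2,2):-1/XOO/.OX/X.X
[XOO/XOX/X..] end (terminal -1, O#2); searched XOO/.OX/X.. to 6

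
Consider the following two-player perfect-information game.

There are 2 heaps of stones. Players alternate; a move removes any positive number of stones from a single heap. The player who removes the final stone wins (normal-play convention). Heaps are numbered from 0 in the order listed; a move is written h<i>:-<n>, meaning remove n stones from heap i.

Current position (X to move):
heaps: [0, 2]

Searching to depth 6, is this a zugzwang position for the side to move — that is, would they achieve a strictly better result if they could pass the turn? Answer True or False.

zugzwang((0,2), X) = False

p1 X@[(0,2)]: h1:-1[(0,1)]-1 h1:-2[(0,0)]+1*
p2 O@[(0,0)] terminal -1; root [(0,2)] d6
suppose X passes — search the same position with O to move:
pass> p1 O@[(0,2)]: h1:-1[(0,1)]-1 h1:-2[(0,0)]+1*
pass> p2 X@[(0,0)] terminal -1; root [(0,2)] d6
for X: play +1, pass -1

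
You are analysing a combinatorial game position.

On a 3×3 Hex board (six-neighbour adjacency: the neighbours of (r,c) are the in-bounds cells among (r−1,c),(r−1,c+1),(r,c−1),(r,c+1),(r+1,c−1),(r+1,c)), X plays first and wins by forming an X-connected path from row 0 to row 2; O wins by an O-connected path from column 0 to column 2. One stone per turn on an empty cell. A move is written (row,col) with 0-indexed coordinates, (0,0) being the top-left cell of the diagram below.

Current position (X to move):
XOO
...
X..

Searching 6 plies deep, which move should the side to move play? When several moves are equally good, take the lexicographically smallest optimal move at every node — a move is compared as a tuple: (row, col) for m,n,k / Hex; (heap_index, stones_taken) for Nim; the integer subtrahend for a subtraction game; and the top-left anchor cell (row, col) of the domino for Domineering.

X's best at [XOO/.../X..]: (1,0)

[XOO/.../X..] X move#1: (1,0):+1/XOO/X../X..*, (1,1):-1/XOO/.X./X.., (1,2):-1/XOO/..X/X.., (2,1):-1/XOO/.../XX., (2,2):-1/XOO/.../X.X
[XOO/X../X..] end (terminal -1, O#2); searched XOO/.../X.. to 6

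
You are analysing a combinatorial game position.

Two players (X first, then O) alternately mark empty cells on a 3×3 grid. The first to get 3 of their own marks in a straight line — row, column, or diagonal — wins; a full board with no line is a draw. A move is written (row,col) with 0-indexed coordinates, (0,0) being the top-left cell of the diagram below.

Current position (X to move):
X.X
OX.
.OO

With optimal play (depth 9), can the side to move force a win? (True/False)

[X.X/OX./.OO] X move#1: (0,1):+1/XXX/OX./.OO*, (1,2):-1/X.X/OXX/.OO, (2,0):+1/X.X/OX./XOO
[XXX/OX./.OO] end (terminal -1, O#2); searched X.X/OX./.OO to 9

X winning at [X.X/OX./.OO]: True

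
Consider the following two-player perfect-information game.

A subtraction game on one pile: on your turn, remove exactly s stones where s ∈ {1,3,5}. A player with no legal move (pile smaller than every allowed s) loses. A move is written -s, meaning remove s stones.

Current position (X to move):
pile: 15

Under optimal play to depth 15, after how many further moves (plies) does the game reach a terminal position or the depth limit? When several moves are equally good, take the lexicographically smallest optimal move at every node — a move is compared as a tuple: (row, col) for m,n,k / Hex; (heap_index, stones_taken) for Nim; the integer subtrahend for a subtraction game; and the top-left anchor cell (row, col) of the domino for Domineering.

p1 X@[15]: -1[14]+1* -3[12]+1 -5[10]+1
p2 O@[14]: -1[13]-1* -3[11]-1 -5[9]-1
p3 X@[13]: -1[12]+1* -3[10]+1 -5[8]+1
p4 O@[12]: -1[11]-1* -3[9]-1 -5[7]-1
p5 X@[11]: -1[10]+1* -3[8]+1 -5[6]+1
p6 O@[10]: -1[9]-1* -3[7]-1 -5[5]-1
p7 X@[9]: -1[8]+1* -3[6]+1 -5[4]+1
p8 O@[8]: -1[7]-1* -3[5]-1 -5[3]-1
p9 X@[7]: -1[6]+1* -3[4]+1 -5[2]+1
p10 O@[6]: -1[5]-1* -3[3]-1 -5[1]-1
p11 X@[5]: -1[4]+1* -3[2]+1 -5[0]+1
p12 O@[4]: -1[3]-1* -3[1]-1
p13 X@[3]: -1[2]+1* -3[0]+1
p14 O@[2]: -1[1]-1*
p15 X@[1]: -1[0]+1*
p16 O@[0] terminal -1; root [15] d15

PV length from [15]: 15 plies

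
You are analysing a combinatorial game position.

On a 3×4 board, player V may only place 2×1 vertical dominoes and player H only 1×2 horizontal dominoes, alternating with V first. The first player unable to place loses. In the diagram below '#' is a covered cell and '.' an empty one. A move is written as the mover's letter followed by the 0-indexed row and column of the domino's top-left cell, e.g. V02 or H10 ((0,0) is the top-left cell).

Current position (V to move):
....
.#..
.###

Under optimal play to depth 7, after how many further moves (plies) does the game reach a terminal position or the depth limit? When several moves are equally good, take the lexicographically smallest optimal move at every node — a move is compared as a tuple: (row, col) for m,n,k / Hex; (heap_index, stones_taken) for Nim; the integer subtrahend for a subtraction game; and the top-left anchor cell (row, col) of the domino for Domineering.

PV length from [..../.#../.###]: 3 plies

[..../.#../.###] V move#1: V00:-1/#.../##../.###, V02:+1/..#./.##./.###*, V03:+1/...#/.#.#/.###, V10:-1/..../##../####
[..#./.##./.###] H move#2: H00:-1/###./.##./.###*
[###./.##./.###] V move#3: V03:+1/####/.###/.###*, V10:+1/###./###./####
[####/.###/.###] end (terminal -1, H#4); searched ..../.#../.### to 7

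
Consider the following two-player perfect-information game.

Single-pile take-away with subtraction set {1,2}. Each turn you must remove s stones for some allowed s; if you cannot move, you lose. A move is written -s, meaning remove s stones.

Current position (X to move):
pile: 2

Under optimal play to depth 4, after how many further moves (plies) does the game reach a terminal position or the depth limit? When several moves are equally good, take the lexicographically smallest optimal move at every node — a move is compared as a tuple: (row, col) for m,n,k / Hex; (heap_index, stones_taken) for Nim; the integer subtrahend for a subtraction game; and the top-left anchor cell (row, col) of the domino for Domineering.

PV length from [2]: 1 ply

[2] X move#1: -1:-1/1, -2:+1/0*
[0] end (terminal -1, O#2); searched 2 to 4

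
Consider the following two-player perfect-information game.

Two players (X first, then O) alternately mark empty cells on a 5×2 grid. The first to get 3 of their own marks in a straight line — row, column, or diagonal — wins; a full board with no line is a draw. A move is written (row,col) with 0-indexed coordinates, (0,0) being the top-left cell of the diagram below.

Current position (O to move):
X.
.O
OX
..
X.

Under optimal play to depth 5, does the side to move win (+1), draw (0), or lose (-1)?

value(X./.O/OX/../X., O) = 0

ply 1, O at X./.O/OX/../X. | (0,1)=+0→XO/.O/OX/../X.*; (1,0)=+0→X./OO/OX/../X.; (3,0)=+0→X./.O/OX/O./X.; (3,1)=+0→X./.O/OX/.O/X.; (4,1)=+0→X./.O/OX/../XO
ply 2, X at XO/.O/OX/../X. | (1,0)=+0→XO/XO/OX/../X.*; (3,0)=+0→XO/.O/OX/X./X.; (3,1)=+0→XO/.O/OX/.X/X.; (4,1)=+0→XO/.O/OX/../XX
ply 3, O at XO/XO/OX/../X. | (3,0)=+0→XO/XO/OX/O./X.*; (3,1)=+0→XO/XO/OX/.O/X.; (4,1)=+0→XO/XO/OX/../XO
ply 4, X at XO/XO/OX/O./X. | (3,1)=+0→XO/XO/OX/OX/X.*; (4,1)=+0→XO/XO/OX/O./XX
ply 5, O at XO/XO/OX/OX/X. | (4,1)=+0→XO/XO/OX/OX/XO*
ply 6: XO/XO/OX/OX/XO is terminal +0 (X); from X./.O/OX/../X. depth 5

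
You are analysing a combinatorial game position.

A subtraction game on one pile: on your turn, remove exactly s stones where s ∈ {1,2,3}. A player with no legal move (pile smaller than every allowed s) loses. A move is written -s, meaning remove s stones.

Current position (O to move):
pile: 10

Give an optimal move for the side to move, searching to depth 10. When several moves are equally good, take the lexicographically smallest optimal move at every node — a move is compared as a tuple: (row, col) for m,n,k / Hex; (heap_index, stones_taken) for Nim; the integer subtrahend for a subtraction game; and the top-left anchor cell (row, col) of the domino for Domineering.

ply 1, O at 10 | -1=-1→9; -2=+1→8*; -3=-1→7
ply 2, X at 8 | -1=-1→7*; -2=-1→6; -3=-1→5
ply 3, O at 7 | -1=-1→6; -2=-1→5; -3=+1→4*
ply 4, X at 4 | -1=-1→3*; -2=-1→2; -3=-1→1
ply 5, O at 3 | -1=-1→2; -2=-1→1; -3=+1→0*
ply 6: 0 is terminal -1 (X); from 10 depth 10

O's best at [10]: -2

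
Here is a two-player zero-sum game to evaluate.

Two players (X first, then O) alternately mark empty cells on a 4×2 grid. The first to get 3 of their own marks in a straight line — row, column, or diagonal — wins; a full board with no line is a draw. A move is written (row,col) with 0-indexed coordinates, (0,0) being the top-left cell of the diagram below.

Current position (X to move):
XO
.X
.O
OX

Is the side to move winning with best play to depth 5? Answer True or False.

X winning at [XO/.X/.O/OX]: False

p1 X@[XO/.X/.O/OX]: (1,0)[XO/XX/.O/OX]+0* (2,0)[XO/.X/XO/OX]+0
p2 O@[XO/XX/.O/OX]: (2,0)[XO/XX/OO/OX]+0*
p3 X@[XO/XX/OO/OX] terminal +0; root [XO/.X/.O/OX] d5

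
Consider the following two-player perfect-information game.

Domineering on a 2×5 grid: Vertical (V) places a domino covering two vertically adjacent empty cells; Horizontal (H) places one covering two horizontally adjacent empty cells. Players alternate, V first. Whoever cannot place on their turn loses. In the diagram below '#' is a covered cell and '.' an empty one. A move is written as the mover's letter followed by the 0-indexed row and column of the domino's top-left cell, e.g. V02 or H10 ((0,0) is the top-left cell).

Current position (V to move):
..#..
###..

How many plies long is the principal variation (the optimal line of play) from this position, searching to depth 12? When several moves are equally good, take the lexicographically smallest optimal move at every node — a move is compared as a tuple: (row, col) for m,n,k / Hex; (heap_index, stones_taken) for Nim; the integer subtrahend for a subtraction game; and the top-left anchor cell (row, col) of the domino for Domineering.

PV length from [..#../###..]: 3 plies

p1 V@[..#../###..]: V03[..##./####.]+1* V04[..#.#/###.#]+1
p2 H@[..##./####.]: H00[####./####.]-1*
p3 V@[####./####.]: V04[#####/#####]+1*
p4 H@[#####/#####] terminal -1; root [..#../###..] d12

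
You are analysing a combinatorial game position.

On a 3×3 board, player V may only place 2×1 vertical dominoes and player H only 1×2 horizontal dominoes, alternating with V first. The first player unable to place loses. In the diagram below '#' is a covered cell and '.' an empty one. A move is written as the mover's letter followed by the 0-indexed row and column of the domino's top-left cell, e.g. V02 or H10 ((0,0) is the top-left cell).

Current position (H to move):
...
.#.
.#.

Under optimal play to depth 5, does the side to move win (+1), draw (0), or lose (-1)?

ply 1, H at .../.#./.#. | H00=-1→##./.#./.#.*; H01=-1→.##/.#./.#.
ply 2, V at ##./.#./.#. | V02=+1→###/.##/.#.*; V10=+1→##./##./##.; V12=+1→##./.##/.##
ply 3: ###/.##/.#. is terminal -1 (H); from .../.#./.#. depth 5

value(.../.#./.#., H) = -1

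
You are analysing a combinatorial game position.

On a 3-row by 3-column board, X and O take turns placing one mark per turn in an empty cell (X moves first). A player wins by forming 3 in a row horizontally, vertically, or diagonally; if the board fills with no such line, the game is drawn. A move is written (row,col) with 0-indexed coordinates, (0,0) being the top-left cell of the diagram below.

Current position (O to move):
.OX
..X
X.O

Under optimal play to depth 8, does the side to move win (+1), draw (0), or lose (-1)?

value(.OX/..X/X.O, O) = +1

ply 1, O at .OX/..X/X.O | (0,0)=-1→OOX/..X/X.O; (1,0)=-1→.OX/O.X/X.O; (1,1)=+1→.OX/.OX/X.O*; (2,1)=-1→.OX/..X/XOO
ply 2, X at .OX/.OX/X.O | (0,0)=-1→XOX/.OX/X.O*; (1,0)=-1→.OX/XOX/X.O; (2,1)=-1→.OX/.OX/XXO
ply 3, O at XOX/.OX/X.O | (1,0)=+0→XOX/OOX/X.O; (2,1)=+1→XOX/.OX/XOO*
ply 4: XOX/.OX/XOO is terminal -1 (X); from .OX/..X/X.O depth 8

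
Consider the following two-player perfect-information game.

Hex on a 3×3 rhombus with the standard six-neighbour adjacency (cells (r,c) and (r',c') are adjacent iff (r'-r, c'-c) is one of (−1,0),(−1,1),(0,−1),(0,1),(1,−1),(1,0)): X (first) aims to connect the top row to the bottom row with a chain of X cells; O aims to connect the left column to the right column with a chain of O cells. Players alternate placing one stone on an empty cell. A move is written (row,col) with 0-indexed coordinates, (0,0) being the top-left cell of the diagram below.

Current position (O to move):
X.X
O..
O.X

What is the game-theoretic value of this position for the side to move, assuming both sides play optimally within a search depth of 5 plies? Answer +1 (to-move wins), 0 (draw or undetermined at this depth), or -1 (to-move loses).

value(X.X/O../O.X, O) = +1

p1 O@[X.X/O../O.X]: (0,1)[XOX/O../O.X]-1 (1,1)[X.X/OO./O.X]-1 (1,2)[X.X/O.O/O.X]+1* (2,1)[X.X/O../OOX]-1
p2 X@[X.X/O.O/O.X]: (0,1)[XXX/O.O/O.X]-1* (1,1)[X.X/OXO/O.X]-1 (2,1)[X.X/O.O/OXX]-1
p3 O@[XXX/O.O/O.X]: (1,1)[XXX/OOO/O.X]+1* (2,1)[XXX/O.O/OOX]+1
p4 X@[XXX/OOO/O.X] terminal -1; root [X.X/O../O.X] d5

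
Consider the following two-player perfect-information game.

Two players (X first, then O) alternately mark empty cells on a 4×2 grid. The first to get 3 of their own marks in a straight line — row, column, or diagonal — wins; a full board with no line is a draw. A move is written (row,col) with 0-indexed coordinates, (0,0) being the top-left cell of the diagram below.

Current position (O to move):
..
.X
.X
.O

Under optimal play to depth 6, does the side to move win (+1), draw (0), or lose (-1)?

value(../.X/.X/.O, O) = 0

[../.X/.X/.O] O move#1: (0,0):-1/O./.X/.X/.O, (0,1):+0/.O/.X/.X/.O*, (1,0):-1/../OX/.X/.O, (2,0):-1/../.X/OX/.O, (3,0):-1/../.X/.X/OO
[.O/.X/.X/.O] X move#2: (0,0):+0/XO/.X/.X/.O*, (1,0):+0/.O/XX/.X/.O, (2,0):+0/.O/.X/XX/.O, (3,0):+0/.O/.X/.X/XO
[XO/.X/.X/.O] O move#3: (1,0):+0/XO/OX/.X/.O*, (2,0):+0/XO/.X/OX/.O, (3,0):+0/XO/.X/.X/OO
[XO/OX/.X/.O] X move#4: (2,0):+0/XO/OX/XX/.O*, (3,0):+0/XO/OX/.X/XO
[XO/OX/XX/.O] O move#5: (3,0):+0/XO/OX/XX/OO*
[XO/OX/XX/OO] end (terminal +0, X#6); searched ../.X/.X/.O to 6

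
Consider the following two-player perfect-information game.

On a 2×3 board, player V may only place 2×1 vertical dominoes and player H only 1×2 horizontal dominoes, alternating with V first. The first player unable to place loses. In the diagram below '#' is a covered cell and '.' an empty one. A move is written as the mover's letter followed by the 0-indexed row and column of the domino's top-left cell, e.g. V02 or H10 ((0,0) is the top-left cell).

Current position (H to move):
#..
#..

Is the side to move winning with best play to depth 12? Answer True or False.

ply 1, H at #../#.. | H01=+1→###/#..*; H11=+1→#../###
ply 2: ###/#.. is terminal -1 (V); from #../#.. depth 12

H winning at [#../#..]: True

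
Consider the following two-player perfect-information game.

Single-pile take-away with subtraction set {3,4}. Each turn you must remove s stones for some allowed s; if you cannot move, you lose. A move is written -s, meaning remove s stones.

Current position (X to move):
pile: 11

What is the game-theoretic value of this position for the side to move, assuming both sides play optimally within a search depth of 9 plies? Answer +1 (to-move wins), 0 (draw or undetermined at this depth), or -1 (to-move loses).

p1 X@[11]: -3[8]+1* -4[7]+1
p2 O@[8]: -3[5]-1* -4[4]-1
p3 X@[5]: -3[2]+1* -4[1]+1
p4 O@[2] terminal -1; root [11] d9

value(11, X) = +1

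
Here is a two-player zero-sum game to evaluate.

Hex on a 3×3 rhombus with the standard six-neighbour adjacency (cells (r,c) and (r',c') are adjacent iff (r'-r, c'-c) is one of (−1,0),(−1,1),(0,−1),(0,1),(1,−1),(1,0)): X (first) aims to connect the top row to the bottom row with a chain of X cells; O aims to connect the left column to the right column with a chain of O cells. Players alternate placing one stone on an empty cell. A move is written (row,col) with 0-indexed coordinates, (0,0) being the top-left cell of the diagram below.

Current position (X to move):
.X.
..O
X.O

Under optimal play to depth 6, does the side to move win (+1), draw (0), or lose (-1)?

p1 X@[.X./..O/X.O]: (0,0)[XX./..O/X.O]+1* (0,2)[.XX/..O/X.O]+1 (1,0)[.X./X.O/X.O]+1 (1,1)[.X./.XO/X.O]+1 (2,1)[.X./..O/XXO]+1
p2 O@[XX./..O/X.O]: (0,2)[XXO/..O/X.O]-1* (1,0)[XX./O.O/X.O]-1 (1,1)[XX./.OO/X.O]-1 (2,1)[XX./..O/XOO]-1
p3 X@[XXO/..O/X.O]: (1,0)[XXO/X.O/X.O]+1* (1,1)[XXO/.XO/X.O]+1 (2,1)[XXO/..O/XXO]+1
p4 O@[XXO/X.O/X.O] terminal -1; root [.X./..O/X.O] d6

value(.X./..O/X.O, X) = +1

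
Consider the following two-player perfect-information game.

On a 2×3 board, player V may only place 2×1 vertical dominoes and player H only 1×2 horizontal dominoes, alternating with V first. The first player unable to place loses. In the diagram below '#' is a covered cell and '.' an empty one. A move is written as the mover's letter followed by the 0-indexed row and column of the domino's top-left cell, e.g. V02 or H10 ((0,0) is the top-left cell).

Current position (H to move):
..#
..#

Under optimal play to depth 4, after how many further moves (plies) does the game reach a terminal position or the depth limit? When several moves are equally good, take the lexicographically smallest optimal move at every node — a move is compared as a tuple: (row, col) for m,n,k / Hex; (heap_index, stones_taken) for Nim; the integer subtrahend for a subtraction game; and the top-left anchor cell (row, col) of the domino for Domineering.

ply 1, H at ..#/..# | H00=+1→###/..#*; H10=+1→..#/###
ply 2: ###/..# is terminal -1 (V); from ..#/..# depth 4

PV length from [..#/..#]: 1 ply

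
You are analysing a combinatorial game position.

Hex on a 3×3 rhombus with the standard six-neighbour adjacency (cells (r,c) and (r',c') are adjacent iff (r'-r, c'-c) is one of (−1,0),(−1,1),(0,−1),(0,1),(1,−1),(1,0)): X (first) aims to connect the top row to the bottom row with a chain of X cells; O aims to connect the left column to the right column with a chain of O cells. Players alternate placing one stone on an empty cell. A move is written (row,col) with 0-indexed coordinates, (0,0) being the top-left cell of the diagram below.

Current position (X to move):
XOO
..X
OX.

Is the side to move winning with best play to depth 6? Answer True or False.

X winning at [XOO/..X/OX.]: False

ply 1, X at XOO/..X/OX. | (1,0)=-1→XOO/X.X/OX.*; (1,1)=-1→XOO/.XX/OX.; (2,2)=-1→XOO/..X/OXX
ply 2, O at XOO/X.X/OX. | (1,1)=+1→XOO/XOX/OX.*; (2,2)=-1→XOO/X.X/OXO
ply 3: XOO/XOX/OX. is terminal -1 (X); from XOO/..X/OX. depth 6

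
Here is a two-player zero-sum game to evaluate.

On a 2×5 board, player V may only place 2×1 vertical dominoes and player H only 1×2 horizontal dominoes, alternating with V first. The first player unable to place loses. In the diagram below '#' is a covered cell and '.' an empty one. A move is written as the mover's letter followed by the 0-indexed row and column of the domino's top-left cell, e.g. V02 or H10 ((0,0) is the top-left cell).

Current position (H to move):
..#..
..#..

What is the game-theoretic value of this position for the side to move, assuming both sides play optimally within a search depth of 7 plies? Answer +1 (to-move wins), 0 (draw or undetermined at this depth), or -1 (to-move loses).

value(..#../..#.., H) = -1

p1 H@[..#../..#..]: H00[###../..#..]-1* H03[..###/..#..]-1 H10[..#../###..]-1 H13[..#../..###]-1
p2 V@[###../..#..]: V03[####./..##.]+1* V04[###.#/..#.#]+1
p3 H@[####./..##.]: H10[####./####.]-1*
p4 V@[####./####.]: V04[#####/#####]+1*
p5 H@[#####/#####] terminal -1; root [..#../..#..] d7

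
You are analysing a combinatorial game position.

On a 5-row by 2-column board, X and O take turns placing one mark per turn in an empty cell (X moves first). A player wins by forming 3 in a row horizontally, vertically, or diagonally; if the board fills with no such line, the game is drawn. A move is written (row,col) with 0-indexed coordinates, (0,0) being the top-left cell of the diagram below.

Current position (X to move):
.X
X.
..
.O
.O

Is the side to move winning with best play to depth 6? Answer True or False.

X winning at [.X/X./../.O/.O]: True

ply 1, X at .X/X./../.O/.O | (0,0)=-1→XX/X./../.O/.O; (1,1)=-1→.X/XX/../.O/.O; (2,0)=-1→.X/X./X./.O/.O; (2,1)=+1→.X/X./.X/.O/.O*; (3,0)=-1→.X/X./../XO/.O; (4,0)=-1→.X/X./../.O/XO
ply 2, O at .X/X./.X/.O/.O | (0,0)=-1→OX/X./.X/.O/.O*; (1,1)=-1→.X/XO/.X/.O/.O; (2,0)=-1→.X/X./OX/.O/.O; (3,0)=-1→.X/X./.X/OO/.O; (4,0)=-1→.X/X./.X/.O/OO
ply 3, X at OX/X./.X/.O/.O | (1,1)=+1→OX/XX/.X/.O/.O*; (2,0)=+1→OX/X./XX/.O/.O; (3,0)=+1→OX/X./.X/XO/.O; (4,0)=+0→OX/X./.X/.O/XO
ply 4: OX/XX/.X/.O/.O is terminal -1 (O); from .X/X./../.O/.O depth 6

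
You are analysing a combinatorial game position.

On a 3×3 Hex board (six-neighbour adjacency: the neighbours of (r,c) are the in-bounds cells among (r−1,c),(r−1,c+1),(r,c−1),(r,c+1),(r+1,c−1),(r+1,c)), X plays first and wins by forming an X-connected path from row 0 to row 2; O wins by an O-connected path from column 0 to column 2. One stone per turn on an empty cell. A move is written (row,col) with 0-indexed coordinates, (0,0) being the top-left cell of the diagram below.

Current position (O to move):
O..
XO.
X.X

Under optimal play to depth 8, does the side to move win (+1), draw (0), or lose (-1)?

p1 O@[O../XO./X.X]: (0,1)[OO./XO./X.X]+1* (0,2)[O.O/XO./X.X]-1 (1,2)[O../XOO/X.X]-1 (2,1)[O../XO./XOX]-1
p2 X@[OO./XO./X.X]: (0,2)[OOX/XO./X.X]-1* (1,2)[OO./XOX/X.X]-1 (2,1)[OO./XO./XXX]-1
p3 O@[OOX/XO./X.X]: (1,2)[OOX/XOO/X.X]+1* (2,1)[OOX/XO./XOX]-1
p4 X@[OOX/XOO/X.X] terminal -1; root [O../XO./X.X] d8

value(O../XO./X.X, O) = +1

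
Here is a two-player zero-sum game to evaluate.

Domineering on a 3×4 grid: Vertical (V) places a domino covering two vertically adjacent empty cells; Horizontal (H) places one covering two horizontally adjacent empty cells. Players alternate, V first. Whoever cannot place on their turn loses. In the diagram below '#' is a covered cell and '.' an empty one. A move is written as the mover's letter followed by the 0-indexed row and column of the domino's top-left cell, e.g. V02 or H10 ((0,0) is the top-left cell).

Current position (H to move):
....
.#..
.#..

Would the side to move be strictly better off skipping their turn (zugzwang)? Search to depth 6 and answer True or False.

[..../.#../.#..] H move#1: H00:-1/##../.#../.#.., H01:-1/.##./.#../.#.., H02:-1/..##/.#../.#.., H12:+1/..../.###/.#..*, H22:-1/..../.#../.###
[..../.###/.#..] V move#2: V00:-1/#.../####/.#..*, V10:-1/..../####/##..
[#.../####/.#..] H move#3: H01:+1/###./####/.#..*, H02:+1/#.##/####/.#.., H22:+1/#.../####/.###
[###./####/.#..] end (terminal -1, V#4); searched ..../.#../.#.. to 6
pass branch (V moves first from the same position):
  | [..../.#../.#..] V move#1: V00:-1/#.../##../.#.., V02:+1/..#./.##./.#..*, V03:+1/...#/.#.#/.#.., V10:-1/..../##../##.., V12:+1/..../.##./.##., V13:+1/..../.#.#/.#.#
  | [..#./.##./.#..] H move#2: H00:-1/###./.##./.#..*, H22:-1/..#./.##./.###
  | [###./.##./.#..] V move#3: V03:+1/####/.###/.#..*, V10:+1/###./###./##.., V13:+1/###./.###/.#.#
  | [####/.###/.#..] H move#4: H22:-1/####/.###/.###*
  | [####/.###/.###] V move#5: V10:+1/####/####/####*
  | [####/####/####] end (terminal -1, H#6); searched ..../.#../.#.. to 6
H moving scores +1; H passing scores -1

zugzwang(..../.#../.#.., H) = False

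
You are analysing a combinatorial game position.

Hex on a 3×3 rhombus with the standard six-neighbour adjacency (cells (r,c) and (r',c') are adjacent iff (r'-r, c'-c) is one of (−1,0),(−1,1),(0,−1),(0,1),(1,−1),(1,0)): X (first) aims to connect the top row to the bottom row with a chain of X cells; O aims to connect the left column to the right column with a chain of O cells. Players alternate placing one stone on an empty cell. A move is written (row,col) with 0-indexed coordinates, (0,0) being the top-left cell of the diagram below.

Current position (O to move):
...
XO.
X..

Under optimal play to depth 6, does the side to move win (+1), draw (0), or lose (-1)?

value(.../XO./X.., O) = -1

ply 1, O at .../XO./X.. | (0,0)=-1→O../XO./X..*; (0,1)=-1→.O./XO./X..; (0,2)=-1→..O/XO./X..; (1,2)=-1→.../XOO/X..; (2,1)=-1→.../XO./XO.; (2,2)=-1→.../XO./X.O
ply 2, X at O../XO./X.. | (0,1)=+1→OX./XO./X..*; (0,2)=+1→O.X/XO./X..; (1,2)=+1→O../XOX/X..; (2,1)=-1→O../XO./XX.; (2,2)=-1→O../XO./X.X
ply 3: OX./XO./X.. is terminal -1 (O); from .../XO./X.. depth 6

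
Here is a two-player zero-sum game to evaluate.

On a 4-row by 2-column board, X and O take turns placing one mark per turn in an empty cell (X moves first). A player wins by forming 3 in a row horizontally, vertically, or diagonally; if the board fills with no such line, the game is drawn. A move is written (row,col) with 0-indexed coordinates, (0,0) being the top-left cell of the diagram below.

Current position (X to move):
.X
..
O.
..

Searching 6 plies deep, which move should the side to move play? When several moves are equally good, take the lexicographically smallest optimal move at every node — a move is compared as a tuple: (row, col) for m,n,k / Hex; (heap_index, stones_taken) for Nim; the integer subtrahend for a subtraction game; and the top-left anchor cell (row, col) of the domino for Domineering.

ply 1, X at .X/../O./.. | (0,0)=+0→XX/../O./..*; (1,0)=+0→.X/X./O./..; (1,1)=+0→.X/.X/O./..; (2,1)=+0→.X/../OX/..; (3,0)=+0→.X/../O./X.; (3,1)=-1→.X/../O./.X
ply 2, O at XX/../O./.. | (1,0)=+0→XX/O./O./..*; (1,1)=+0→XX/.O/O./..; (2,1)=+0→XX/../OO/..; (3,0)=+0→XX/../O./O.; (3,1)=+0→XX/../O./.O
ply 3, X at XX/O./O./.. | (1,1)=-1→XX/OX/O./..; (2,1)=-1→XX/O./OX/..; (3,0)=+0→XX/O./O./X.*; (3,1)=-1→XX/O./O./.X
ply 4, O at XX/O./O./X. | (1,1)=+0→XX/OO/O./X.*; (2,1)=+0→XX/O./OO/X.; (3,1)=+0→XX/O./O./XO
ply 5, X at XX/OO/O./X. | (2,1)=+0→XX/OO/OX/X.*; (3,1)=+0→XX/OO/O./XX
ply 6, O at XX/OO/OX/X. | (3,1)=+0→XX/OO/OX/XO*
ply 7: XX/OO/OX/XO is terminal +0 (X); from .X/../O./.. depth 6

X's best at [.X/../O./..]: (0,0)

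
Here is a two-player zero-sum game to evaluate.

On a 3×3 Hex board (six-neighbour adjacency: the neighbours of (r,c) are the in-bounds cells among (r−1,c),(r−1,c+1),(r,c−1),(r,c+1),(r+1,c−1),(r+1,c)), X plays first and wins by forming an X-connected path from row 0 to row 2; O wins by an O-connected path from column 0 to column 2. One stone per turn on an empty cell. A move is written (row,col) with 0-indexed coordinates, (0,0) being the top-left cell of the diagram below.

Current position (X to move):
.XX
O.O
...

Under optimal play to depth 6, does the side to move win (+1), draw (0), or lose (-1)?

p1 X@[.XX/O.O/...]: (0,0)[XXX/O.O/...]-1 (1,1)[.XX/OXO/...]+1* (2,0)[.XX/O.O/X..]-1 (2,1)[.XX/O.O/.X.]-1 (2,2)[.XX/O.O/..X]-1
p2 O@[.XX/OXO/...]: (0,0)[OXX/OXO/...]-1* (2,0)[.XX/OXO/O..]-1 (2,1)[.XX/OXO/.O.]-1 (2,2)[.XX/OXO/..O]-1
p3 X@[OXX/OXO/...]: (2,0)[OXX/OXO/X..]+1* (2,1)[OXX/OXO/.X.]+1 (2,2)[OXX/OXO/..X]+1
p4 O@[OXX/OXO/X..] terminal -1; root [.XX/O.O/...] d6

value(.XX/O.O/..., X) = +1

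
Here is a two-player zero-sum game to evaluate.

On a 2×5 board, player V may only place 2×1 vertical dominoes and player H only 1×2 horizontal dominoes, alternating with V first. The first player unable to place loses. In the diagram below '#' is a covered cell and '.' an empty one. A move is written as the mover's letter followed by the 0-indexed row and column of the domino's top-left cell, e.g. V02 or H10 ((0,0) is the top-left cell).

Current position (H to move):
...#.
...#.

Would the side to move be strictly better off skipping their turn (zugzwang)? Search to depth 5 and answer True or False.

zugzwang(...#./...#., H) = False

ply 1, H at ...#./...#. | H00=-1→##.#./...#.*; H01=-1→.###./...#.; H10=-1→...#./##.#.; H11=-1→...#./.###.
ply 2, V at ##.#./...#. | V02=+1→####./..##.*; V04=-1→##.##/...##
ply 3, H at ####./..##. | H10=-1→####./####.*
ply 4, V at ####./####. | V04=+1→#####/#####*
ply 5: #####/##### is terminal -1 (H); from ...#./...#. depth 5
if H skipped the turn, V would face:
~ ply 1, V at ...#./...#. | V00=-1→#..#./#..#.; V01=+1→.#.#./.#.#.*; V02=-1→..##./..##.; V04=-1→...##/...##
~ ply 2: .#.#./.#.#. is terminal -1 (H); from ...#./...#. depth 5
compare (H): move=-1 vs pass=-1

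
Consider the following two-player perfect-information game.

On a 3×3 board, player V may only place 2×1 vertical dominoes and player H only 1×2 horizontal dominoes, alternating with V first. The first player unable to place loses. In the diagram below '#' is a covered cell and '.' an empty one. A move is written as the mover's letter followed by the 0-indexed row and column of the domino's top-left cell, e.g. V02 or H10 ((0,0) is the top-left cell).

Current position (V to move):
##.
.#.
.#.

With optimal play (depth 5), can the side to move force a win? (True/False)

V winning at [##./.#./.#.]: True

p1 V@[##./.#./.#.]: V02[###/.##/.#.]+1* V10[##./##./##.]+1 V12[##./.##/.##]+1
p2 H@[###/.##/.#.] terminal -1; root [##./.#./.#.] d5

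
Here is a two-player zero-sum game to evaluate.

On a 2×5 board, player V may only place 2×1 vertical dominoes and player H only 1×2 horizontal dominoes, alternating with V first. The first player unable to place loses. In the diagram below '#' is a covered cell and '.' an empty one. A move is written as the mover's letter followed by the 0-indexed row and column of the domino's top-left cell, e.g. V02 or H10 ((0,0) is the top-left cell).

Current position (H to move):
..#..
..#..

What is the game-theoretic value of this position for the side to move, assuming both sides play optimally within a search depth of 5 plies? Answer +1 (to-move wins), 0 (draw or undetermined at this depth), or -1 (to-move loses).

value(..#../..#.., H) = -1

p1 H@[..#../..#..]: H00[###../..#..]-1* H03[..###/..#..]-1 H10[..#../###..]-1 H13[..#../..###]-1
p2 V@[###../..#..]: V03[####./..##.]+1* V04[###.#/..#.#]+1
p3 H@[####./..##.]: H10[####./####.]-1*
p4 V@[####./####.]: V04[#####/#####]+1*
p5 H@[#####/#####] terminal -1; root [..#../..#..] d5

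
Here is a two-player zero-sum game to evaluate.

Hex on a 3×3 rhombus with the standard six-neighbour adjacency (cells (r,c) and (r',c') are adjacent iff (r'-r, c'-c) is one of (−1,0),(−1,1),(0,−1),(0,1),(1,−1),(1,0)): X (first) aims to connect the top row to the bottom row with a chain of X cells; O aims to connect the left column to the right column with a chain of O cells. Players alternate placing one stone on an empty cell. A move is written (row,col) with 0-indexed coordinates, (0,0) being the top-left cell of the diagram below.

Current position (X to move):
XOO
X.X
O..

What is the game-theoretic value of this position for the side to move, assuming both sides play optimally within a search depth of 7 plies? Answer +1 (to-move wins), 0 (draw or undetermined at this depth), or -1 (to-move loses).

p1 X@[XOO/X.X/O..]: (1,1)[XOO/XXX/O..]+1* (2,1)[XOO/X.X/OX.]-1 (2,2)[XOO/X.X/O.X]-1
p2 O@[XOO/XXX/O..]: (2,1)[XOO/XXX/OO.]-1* (2,2)[XOO/XXX/O.O]-1
p3 X@[XOO/XXX/OO.]: (2,2)[XOO/XXX/OOX]+1*
p4 O@[XOO/XXX/OOX] terminal -1; root [XOO/X.X/O..] d7

value(XOO/X.X/O.., X) = +1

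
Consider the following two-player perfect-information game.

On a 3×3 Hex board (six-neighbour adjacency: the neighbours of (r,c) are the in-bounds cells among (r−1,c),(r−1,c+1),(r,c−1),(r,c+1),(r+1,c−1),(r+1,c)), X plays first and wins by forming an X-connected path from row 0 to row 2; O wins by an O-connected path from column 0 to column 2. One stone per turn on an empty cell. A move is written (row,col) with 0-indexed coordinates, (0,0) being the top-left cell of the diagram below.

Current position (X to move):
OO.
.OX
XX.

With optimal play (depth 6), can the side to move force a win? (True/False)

ply 1, X at OO./.OX/XX. | (0,2)=+1→OOX/.OX/XX.*; (1,0)=-1→OO./XOX/XX.; (2,2)=-1→OO./.OX/XXX
ply 2: OOX/.OX/XX. is terminal -1 (O); from OO./.OX/XX. depth 6

X winning at [OO./.OX/XX.]: True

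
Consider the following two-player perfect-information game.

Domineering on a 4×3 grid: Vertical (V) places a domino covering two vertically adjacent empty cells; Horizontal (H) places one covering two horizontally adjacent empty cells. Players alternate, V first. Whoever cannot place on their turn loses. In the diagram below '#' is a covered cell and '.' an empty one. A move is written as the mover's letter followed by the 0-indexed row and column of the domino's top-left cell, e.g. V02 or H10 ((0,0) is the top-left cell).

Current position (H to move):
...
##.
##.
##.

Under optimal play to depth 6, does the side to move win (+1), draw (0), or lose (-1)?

[.../##./##./##.] H move#1: H00:-1/##./##./##./##.*, H01:-1/.##/##./##./##.
[##./##./##./##.] V move#2: V02:+1/###/###/##./##.*, V12:+1/##./###/###/##., V22:+1/##./##./###/###
[###/###/##./##.] end (terminal -1, H#3); searched .../##./##./##. to 6

value(.../##./##./##., H) = -1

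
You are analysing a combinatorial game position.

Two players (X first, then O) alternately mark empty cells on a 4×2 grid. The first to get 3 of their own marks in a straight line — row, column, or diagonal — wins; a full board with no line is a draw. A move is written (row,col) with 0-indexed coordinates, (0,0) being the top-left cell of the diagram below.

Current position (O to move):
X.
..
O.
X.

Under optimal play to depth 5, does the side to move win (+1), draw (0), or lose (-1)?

value(X./../O./X., O) = 0

ply 1, O at X./../O./X. | (0,1)=+0→XO/../O./X.*; (1,0)=+0→X./O./O./X.; (1,1)=+0→X./.O/O./X.; (2,1)=+0→X./../OO/X.; (3,1)=+0→X./../O./XO
ply 2, X at XO/../O./X. | (1,0)=+0→XO/X./O./X.*; (1,1)=+0→XO/.X/O./X.; (2,1)=+0→XO/../OX/X.; (3,1)=+0→XO/../O./XX
ply 3, O at XO/X./O./X. | (1,1)=+0→XO/XO/O./X.*; (2,1)=+0→XO/X./OO/X.; (3,1)=+0→XO/X./O./XO
ply 4, X at XO/XO/O./X. | (2,1)=+0→XO/XO/OX/X.*; (3,1)=-1→XO/XO/O./XX
ply 5, O at XO/XO/OX/X. | (3,1)=+0→XO/XO/OX/XO*
ply 6: XO/XO/OX/XO is terminal +0 (X); from X./../O./X. depth 5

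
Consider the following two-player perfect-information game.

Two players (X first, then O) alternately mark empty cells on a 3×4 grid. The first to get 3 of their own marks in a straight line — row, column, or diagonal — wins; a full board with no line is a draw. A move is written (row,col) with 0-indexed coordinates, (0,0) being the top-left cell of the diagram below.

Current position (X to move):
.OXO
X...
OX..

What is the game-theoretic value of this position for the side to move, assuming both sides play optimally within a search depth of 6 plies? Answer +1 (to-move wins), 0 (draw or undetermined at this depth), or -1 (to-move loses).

value(.OXO/X.../OX.., X) = +1

[.OXO/X.../OX..] X move#1: (0,0):-1/XOXO/X.../OX.., (1,1):+0/.OXO/XX../OX.., (1,2):+1/.OXO/X.X./OX..*, (1,3):+0/.OXO/X..X/OX.., (2,2):+1/.OXO/X.../OXX., (2,3):+0/.OXO/X.../OX.X
[.OXO/X.X./OX..] O move#2: (0,0):-1/OOXO/X.X./OX..*, (1,1):-1/.OXO/XOX./OX.., (1,3):-1/.OXO/X.XO/OX.., (2,2):-1/.OXO/X.X./OXO., (2,3):-1/.OXO/X.X./OX.O
[OOXO/X.X./OX..] X move#3: (1,1):+1/OOXO/XXX./OX..*, (1,3):+1/OOXO/X.XX/OX.., (2,2):+1/OOXO/X.X./OXX., (2,3):+1/OOXO/X.X./OX.X
[OOXO/XXX./OX..] end (terminal -1, O#4); searched .OXO/X.../OX.. to 6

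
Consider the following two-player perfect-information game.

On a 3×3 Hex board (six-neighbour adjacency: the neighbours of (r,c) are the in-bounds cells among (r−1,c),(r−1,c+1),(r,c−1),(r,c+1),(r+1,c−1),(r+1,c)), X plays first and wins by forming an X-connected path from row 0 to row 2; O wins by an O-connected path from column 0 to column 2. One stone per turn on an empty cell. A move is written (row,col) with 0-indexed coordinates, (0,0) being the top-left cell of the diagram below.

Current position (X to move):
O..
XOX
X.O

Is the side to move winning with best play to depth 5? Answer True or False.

X winning at [O../XOX/X.O]: True

p1 X@[O../XOX/X.O]: (0,1)[OX./XOX/X.O]+1* (0,2)[O.X/XOX/X.O]+1 (2,1)[O../XOX/XXO]+1
p2 O@[OX./XOX/X.O] terminal -1; root [O../XOX/X.O] d5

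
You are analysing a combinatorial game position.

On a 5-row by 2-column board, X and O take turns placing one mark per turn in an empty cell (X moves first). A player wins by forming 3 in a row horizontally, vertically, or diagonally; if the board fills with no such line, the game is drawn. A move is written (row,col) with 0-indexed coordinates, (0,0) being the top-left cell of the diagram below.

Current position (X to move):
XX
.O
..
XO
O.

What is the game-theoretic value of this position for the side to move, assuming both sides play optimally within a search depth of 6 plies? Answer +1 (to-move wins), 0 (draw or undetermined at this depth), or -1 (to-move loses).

value(XX/.O/../XO/O., X) = 0

ply 1, X at XX/.O/../XO/O. | (1,0)=-1→XX/XO/../XO/O.; (2,0)=-1→XX/.O/X./XO/O.; (2,1)=+0→XX/.O/.X/XO/O.*; (4,1)=-1→XX/.O/../XO/OX
ply 2, O at XX/.O/.X/XO/O. | (1,0)=+0→XX/OO/.X/XO/O.*; (2,0)=+0→XX/.O/OX/XO/O.; (4,1)=+0→XX/.O/.X/XO/OO
ply 3, X at XX/OO/.X/XO/O. | (2,0)=+0→XX/OO/XX/XO/O.*; (4,1)=+0→XX/OO/.X/XO/OX
ply 4, O at XX/OO/XX/XO/O. | (4,1)=+0→XX/OO/XX/XO/OO*
ply 5: XX/OO/XX/XO/OO is terminal +0 (X); from XX/.O/../XO/O. depth 6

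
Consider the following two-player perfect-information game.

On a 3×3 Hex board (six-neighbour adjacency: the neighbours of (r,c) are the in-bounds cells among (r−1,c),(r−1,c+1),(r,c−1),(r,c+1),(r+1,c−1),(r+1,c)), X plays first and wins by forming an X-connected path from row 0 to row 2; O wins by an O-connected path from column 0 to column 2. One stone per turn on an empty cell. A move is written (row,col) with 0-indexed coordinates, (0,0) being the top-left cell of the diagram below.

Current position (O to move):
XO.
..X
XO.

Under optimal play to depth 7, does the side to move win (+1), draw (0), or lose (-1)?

ply 1, O at XO./..X/XO. | (0,2)=-1→XOO/..X/XO.*; (1,0)=-1→XO./O.X/XO.; (1,1)=-1→XO./.OX/XO.; (2,2)=-1→XO./..X/XOO
ply 2, X at XOO/..X/XO. | (1,0)=+1→XOO/X.X/XO.*; (1,1)=-1→XOO/.XX/XO.; (2,2)=-1→XOO/..X/XOX
ply 3: XOO/X.X/XO. is terminal -1 (O); from XO./..X/XO. depth 7

value(XO./..X/XO., O) = -1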